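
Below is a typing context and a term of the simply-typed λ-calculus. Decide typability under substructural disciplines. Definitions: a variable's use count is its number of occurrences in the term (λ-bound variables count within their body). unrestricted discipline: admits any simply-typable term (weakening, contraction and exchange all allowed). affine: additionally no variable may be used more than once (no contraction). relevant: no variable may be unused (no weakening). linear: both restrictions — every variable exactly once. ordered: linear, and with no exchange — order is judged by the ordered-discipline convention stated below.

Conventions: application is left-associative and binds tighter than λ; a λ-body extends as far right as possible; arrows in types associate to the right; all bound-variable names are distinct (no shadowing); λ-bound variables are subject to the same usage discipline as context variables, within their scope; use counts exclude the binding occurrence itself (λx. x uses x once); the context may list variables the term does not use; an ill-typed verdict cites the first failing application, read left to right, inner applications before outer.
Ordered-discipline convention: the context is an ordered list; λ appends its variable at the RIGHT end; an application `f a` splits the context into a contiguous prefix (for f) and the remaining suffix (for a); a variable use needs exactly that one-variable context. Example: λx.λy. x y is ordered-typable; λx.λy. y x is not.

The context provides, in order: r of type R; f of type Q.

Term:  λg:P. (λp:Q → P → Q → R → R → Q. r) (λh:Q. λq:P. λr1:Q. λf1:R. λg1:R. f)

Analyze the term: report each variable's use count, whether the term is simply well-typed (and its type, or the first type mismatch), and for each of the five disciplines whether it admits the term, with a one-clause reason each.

counts: r: 1; f: 1; g (λ-bound): 0; p (λ-bound): 0; h (λ-bound): 0; q (λ-bound): 0; r1 (λ-bound): 0; f1 (λ-bound): 0; g1 (λ-bound): 0
uses in reading order: r, f
typing: well-typed — term : P → R
ordered: ✗ — needs weakening: g, p, h, q, r1, f1, g1 unused
linear: ✗ — needs weakening: g, p, h, q, r1, f1, g1 unused
affine: ✓ — at most one use each (r, f, g, p, h, q, r1, f1, g1)
relevant: ✗ — needs weakening: g, p, h, q, r1, f1, g1 unused
unrestricted: ✓ — type-checks (P → R) and nothing is barred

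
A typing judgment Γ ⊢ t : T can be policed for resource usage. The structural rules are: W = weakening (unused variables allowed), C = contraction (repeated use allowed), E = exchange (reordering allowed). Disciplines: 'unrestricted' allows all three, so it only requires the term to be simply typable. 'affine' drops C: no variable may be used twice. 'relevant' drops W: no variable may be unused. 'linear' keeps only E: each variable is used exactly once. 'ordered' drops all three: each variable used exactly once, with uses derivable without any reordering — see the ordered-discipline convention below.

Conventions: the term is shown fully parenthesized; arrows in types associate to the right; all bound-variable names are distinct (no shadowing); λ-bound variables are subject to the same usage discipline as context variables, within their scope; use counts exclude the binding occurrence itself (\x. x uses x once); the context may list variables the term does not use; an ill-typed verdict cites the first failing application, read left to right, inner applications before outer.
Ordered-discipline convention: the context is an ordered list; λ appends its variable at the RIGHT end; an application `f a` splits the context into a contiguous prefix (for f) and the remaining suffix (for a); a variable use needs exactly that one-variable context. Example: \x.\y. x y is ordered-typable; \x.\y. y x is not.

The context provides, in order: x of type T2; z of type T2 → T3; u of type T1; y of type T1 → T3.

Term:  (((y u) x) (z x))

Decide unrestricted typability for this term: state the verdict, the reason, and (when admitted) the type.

no — a type mismatch blocks all five
use counts: x: 2; z: 1; u: 1; y: 1
uses in reading order: y, u, x, z, x
typing: ill-typed: non-arrow in function slot: T3
across the five disciplines: ordered ✗, linear ✗, affine ✗, relevant ✗, unrestricted ✗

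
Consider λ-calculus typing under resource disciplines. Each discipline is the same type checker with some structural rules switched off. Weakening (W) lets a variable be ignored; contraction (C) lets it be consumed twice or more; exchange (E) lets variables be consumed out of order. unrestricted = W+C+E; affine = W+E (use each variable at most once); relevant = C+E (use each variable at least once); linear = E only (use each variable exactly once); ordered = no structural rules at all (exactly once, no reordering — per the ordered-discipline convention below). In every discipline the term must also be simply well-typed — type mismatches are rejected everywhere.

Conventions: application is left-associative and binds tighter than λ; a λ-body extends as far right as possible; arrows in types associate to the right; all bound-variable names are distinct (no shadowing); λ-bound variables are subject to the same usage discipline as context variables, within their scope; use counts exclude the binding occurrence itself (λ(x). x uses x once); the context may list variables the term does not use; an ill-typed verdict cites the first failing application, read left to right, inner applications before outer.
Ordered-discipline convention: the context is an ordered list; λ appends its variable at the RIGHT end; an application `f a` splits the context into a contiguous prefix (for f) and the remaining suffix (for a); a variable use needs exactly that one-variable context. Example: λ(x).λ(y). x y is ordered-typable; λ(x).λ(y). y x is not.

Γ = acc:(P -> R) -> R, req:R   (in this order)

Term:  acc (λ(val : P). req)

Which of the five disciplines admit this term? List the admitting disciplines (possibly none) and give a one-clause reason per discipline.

admitted by: affine, unrestricted
counts: acc=1, req=1, val (λ-bound)=0
order of uses: acc, req
typing: the term checks, with type R
ordered: ✗ — needs weakening: val unused
linear: ✗ — needs weakening: val unused
affine: ✓ — at most one use each (acc, req, val)
relevant: ✗ — needs weakening: val unused
unrestricted: ✓ — simply typable at R; W, C, E all held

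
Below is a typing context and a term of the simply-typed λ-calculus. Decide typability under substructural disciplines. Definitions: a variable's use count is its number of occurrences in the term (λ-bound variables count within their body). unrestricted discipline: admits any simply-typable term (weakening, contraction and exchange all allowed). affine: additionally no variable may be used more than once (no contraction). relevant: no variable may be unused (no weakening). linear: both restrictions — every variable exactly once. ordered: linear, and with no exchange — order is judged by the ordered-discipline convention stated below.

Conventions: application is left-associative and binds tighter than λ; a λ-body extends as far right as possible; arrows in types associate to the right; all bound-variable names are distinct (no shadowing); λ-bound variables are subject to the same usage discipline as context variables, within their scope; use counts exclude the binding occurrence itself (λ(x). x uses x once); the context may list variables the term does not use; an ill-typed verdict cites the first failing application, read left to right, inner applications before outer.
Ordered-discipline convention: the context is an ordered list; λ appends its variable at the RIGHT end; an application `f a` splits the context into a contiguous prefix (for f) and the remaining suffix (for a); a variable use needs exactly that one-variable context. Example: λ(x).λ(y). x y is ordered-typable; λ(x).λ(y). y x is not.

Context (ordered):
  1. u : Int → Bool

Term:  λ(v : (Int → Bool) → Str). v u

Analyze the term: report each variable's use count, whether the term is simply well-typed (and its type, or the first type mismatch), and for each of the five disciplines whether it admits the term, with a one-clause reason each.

variable uses: u=1, v (bound)=1
order of uses: v, u
typing: well-typed at ((Int → Bool) → Str) → Str
ordered ✗ (use order v, u needs exchange)
linear ✓ (single use per variable (u, v))
affine ✓ (none of u, v used more than once)
relevant ✓ (u, v: all used, weakening unneeded)
unrestricted ✓ (type-checks (((Int → Bool) → Str) → Str) and nothing is barred)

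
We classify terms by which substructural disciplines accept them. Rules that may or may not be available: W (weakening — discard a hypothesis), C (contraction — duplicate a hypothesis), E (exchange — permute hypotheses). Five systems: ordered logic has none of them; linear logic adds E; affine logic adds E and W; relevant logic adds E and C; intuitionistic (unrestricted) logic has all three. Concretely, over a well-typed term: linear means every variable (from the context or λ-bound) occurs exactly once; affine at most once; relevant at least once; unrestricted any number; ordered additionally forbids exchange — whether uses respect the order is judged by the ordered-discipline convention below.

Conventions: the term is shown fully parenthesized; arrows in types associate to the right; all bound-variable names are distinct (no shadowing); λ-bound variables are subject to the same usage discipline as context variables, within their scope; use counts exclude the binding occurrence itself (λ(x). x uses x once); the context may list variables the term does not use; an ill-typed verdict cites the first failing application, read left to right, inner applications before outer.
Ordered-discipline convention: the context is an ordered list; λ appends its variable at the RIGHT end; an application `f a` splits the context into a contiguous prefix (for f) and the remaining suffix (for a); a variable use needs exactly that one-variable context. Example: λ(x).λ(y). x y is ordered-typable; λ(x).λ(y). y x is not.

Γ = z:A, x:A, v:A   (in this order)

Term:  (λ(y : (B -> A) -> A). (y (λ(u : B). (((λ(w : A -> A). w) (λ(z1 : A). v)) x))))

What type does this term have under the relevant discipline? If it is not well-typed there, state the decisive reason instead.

not well-typed under relevant — unused: z, u, z1 — weakening required
use counts: z: 0×; x: 1×; v: 1×; y (λ-bound): 1×; u (λ-bound): 0×; w (λ-bound): 1×; z1 (λ-bound): 0×
use order (left to right): y, w, v, x
typing: the term checks, with type ((B -> A) -> A) -> A
across the five disciplines: ordered ✗, linear ✗, affine ✓, relevant ✗, unrestricted ✓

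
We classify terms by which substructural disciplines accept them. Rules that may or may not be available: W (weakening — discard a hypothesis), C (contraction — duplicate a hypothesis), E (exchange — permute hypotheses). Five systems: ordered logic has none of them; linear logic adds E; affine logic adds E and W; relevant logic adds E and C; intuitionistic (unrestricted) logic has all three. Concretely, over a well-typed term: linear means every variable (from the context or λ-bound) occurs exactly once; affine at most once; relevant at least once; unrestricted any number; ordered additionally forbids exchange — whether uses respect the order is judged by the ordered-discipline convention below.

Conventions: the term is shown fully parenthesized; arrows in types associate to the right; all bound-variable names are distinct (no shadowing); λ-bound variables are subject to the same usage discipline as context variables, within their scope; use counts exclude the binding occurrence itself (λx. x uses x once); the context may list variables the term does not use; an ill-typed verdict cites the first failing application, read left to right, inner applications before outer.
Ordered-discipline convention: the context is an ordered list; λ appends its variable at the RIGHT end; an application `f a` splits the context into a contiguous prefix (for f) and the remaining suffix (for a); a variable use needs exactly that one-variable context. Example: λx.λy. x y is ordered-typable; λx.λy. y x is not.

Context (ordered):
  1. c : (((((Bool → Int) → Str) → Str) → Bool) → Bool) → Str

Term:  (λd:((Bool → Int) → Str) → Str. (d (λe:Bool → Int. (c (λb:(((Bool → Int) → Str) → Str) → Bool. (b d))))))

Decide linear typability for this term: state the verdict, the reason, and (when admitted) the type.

no — uses contraction: d ×2; unused: e — weakening required
counts: c ×1; d (λ-bound) ×2; e (λ-bound) ×0; b (λ-bound) ×1
left-to-right use order: d, c, b, d
typing: well-typed at (((Bool → Int) → Str) → Str) → Str
per-discipline verdicts: ordered ✗ · linear ✗ · affine ✗ · relevant ✗ · unrestricted ✓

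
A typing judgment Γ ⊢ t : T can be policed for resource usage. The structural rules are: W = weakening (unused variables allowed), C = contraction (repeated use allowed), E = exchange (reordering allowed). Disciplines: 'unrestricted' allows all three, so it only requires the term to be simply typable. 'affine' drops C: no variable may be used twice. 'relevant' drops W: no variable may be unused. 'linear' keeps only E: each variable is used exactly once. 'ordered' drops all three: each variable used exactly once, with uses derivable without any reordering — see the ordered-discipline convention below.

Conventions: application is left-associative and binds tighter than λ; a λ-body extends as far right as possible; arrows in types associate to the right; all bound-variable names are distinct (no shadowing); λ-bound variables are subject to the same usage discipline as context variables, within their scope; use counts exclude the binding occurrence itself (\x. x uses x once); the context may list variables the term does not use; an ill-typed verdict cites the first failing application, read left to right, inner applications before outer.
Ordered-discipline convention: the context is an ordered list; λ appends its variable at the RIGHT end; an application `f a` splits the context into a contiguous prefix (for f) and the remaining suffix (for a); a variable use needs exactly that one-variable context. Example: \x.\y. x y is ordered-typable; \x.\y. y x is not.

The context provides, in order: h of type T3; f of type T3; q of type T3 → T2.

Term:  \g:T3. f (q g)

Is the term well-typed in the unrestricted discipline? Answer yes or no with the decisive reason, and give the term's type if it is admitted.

no — not simply typable
counts: h: 0, f: 1, q: 1, g [bound]: 1
uses in reading order: f, q, g
typing: ill-typed: can't apply a value of type T3
summary: ordered ✗, linear ✗, affine ✗, relevant ✗, unrestricted ✗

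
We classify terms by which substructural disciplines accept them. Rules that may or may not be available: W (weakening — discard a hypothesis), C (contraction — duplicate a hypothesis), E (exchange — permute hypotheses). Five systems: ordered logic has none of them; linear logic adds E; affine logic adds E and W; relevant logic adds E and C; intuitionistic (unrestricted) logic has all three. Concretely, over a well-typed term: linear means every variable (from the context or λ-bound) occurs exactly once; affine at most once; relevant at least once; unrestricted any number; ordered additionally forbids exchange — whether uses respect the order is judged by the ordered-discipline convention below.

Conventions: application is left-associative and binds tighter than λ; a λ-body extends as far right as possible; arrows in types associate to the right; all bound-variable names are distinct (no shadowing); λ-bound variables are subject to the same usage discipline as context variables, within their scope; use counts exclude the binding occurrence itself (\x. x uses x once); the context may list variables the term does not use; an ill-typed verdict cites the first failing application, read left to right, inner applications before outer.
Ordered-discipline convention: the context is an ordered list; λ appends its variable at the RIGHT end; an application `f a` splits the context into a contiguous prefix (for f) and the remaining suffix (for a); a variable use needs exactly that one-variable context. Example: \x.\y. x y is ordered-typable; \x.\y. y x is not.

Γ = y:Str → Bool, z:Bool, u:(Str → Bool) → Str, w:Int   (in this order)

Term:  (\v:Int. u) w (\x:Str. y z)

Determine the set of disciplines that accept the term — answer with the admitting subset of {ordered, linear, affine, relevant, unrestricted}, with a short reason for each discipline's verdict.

admitted in: none
variable uses: y ×1, z ×1, u ×1, w ×1, v [bound] ×0, x [bound] ×0
uses in reading order: u, w, y, z
typing: ill-typed: argument of type Bool where Str is required
ordered: ✗, a type mismatch blocks all five
linear: ✗, the type mismatch rejects it
affine: ✗, not simply typable
relevant: ✗, fails simple typing
unrestricted: ✗, a type mismatch blocks all five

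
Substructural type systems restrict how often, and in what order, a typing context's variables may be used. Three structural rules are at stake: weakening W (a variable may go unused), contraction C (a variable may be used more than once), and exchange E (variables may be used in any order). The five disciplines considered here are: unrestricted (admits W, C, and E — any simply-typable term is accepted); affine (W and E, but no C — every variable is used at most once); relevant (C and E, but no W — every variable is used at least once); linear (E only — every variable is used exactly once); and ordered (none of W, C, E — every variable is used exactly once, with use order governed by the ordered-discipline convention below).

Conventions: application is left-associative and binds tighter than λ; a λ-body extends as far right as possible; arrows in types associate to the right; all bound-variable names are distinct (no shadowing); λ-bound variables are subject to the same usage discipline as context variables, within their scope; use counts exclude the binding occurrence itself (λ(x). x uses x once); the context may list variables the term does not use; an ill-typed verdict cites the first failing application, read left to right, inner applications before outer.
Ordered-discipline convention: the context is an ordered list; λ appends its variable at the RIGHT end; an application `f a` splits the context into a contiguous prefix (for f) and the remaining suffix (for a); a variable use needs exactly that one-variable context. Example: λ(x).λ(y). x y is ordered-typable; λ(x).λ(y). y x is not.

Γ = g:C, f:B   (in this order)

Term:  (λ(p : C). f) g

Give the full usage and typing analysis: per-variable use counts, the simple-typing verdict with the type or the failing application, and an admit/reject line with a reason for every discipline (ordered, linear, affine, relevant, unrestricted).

counts: g: 1×; f: 1×; p (λ-bound): 0×
left-to-right use order: f, g
typing: the term checks, with type B
ordered: ✗, unused: p — weakening required
linear: ✗, unused: p — weakening required
affine: ✓, g, f, p: no repeats, contraction unneeded
relevant: ✗, unused: p — weakening required
unrestricted: ✓, well-typed at B; no restrictions here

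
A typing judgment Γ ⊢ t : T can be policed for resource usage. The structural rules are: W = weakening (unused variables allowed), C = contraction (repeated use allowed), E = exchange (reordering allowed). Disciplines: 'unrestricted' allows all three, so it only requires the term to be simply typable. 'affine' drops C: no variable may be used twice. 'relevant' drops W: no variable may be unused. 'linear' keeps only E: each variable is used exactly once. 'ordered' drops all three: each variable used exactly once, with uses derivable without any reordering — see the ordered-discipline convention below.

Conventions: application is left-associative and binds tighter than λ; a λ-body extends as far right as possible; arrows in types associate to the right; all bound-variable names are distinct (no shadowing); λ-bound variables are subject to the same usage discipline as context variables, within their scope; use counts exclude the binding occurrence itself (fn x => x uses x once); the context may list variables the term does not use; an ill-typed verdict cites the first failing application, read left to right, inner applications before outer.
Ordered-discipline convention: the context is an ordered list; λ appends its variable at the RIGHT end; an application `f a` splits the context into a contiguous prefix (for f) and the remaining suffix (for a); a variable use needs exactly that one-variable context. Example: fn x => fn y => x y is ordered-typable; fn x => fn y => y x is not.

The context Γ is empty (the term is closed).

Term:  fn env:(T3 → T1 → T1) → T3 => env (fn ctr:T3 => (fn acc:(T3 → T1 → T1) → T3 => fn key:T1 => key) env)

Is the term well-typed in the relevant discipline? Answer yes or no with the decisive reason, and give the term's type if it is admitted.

no — ctr, acc never used (weakening)
variable uses: env [bound]: 2, ctr [bound]: 0, acc [bound]: 0, key [bound]: 1
uses in reading order: env, key, env
typing: well-typed — term : ((T3 → T1 → T1) → T3) → T3
per-discipline verdicts: ordered ✗ | linear ✗ | affine ✗ | relevant ✗ | unrestricted ✓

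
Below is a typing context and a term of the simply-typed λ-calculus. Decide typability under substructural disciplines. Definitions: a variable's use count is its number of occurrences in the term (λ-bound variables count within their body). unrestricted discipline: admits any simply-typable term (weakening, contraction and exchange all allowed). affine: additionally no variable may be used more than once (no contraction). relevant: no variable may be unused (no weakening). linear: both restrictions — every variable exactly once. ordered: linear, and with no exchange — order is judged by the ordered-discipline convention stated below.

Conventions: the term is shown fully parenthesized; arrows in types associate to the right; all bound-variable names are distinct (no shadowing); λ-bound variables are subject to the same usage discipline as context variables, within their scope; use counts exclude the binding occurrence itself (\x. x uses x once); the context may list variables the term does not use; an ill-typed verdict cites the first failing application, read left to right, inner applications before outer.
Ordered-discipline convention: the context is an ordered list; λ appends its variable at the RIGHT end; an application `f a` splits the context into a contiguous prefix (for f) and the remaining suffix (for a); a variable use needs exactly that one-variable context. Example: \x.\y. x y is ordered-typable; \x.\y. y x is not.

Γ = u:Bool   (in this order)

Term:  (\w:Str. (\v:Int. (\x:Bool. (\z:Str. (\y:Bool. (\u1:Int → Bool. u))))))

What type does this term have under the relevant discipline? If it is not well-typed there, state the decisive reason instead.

not well-typed under relevant — w, v, x, z, y, u1 left unused
usage: u: 1; w (λ-bound): 0; v (λ-bound): 0; x (λ-bound): 0; z (λ-bound): 0; y (λ-bound): 0; u1 (λ-bound): 0
uses in reading order: u
typing: well-typed — term : Str → Int → Bool → Str → Bool → (Int → Bool) → Bool
summary: ordered ✗ · linear ✗ · affine ✓ · relevant ✗ · unrestricted ✓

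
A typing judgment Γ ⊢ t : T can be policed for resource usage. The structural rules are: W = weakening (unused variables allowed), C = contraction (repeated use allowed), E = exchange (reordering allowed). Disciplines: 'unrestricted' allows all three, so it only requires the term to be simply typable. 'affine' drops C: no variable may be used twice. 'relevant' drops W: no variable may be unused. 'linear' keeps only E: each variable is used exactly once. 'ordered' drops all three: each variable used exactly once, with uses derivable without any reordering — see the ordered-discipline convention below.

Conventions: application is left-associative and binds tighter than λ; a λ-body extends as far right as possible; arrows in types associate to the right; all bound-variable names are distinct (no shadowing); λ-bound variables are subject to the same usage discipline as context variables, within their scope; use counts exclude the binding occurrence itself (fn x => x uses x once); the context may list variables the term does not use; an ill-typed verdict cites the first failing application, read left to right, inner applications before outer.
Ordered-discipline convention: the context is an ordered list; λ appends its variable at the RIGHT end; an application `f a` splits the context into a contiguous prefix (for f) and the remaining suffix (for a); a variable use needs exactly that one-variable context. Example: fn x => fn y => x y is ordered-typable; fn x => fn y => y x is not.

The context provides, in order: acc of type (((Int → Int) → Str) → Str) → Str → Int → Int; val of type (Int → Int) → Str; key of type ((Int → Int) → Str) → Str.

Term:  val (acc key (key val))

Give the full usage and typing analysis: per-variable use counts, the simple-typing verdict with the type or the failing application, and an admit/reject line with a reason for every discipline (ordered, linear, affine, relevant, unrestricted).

usage: acc: 1; val: 2; key: 2
use order (left to right): val, acc, key, key, val
typing: the term checks, with type Str
ordered: ✗ — val ×2, key ×2 used more than once (contraction)
linear: ✗ — val ×2, key ×2 used more than once (contraction)
affine: ✗ — val ×2, key ×2 used more than once (contraction)
relevant: ✓ — none of acc, val, key goes unused
unrestricted: ✓ — simply typable at Str; W, C, E all held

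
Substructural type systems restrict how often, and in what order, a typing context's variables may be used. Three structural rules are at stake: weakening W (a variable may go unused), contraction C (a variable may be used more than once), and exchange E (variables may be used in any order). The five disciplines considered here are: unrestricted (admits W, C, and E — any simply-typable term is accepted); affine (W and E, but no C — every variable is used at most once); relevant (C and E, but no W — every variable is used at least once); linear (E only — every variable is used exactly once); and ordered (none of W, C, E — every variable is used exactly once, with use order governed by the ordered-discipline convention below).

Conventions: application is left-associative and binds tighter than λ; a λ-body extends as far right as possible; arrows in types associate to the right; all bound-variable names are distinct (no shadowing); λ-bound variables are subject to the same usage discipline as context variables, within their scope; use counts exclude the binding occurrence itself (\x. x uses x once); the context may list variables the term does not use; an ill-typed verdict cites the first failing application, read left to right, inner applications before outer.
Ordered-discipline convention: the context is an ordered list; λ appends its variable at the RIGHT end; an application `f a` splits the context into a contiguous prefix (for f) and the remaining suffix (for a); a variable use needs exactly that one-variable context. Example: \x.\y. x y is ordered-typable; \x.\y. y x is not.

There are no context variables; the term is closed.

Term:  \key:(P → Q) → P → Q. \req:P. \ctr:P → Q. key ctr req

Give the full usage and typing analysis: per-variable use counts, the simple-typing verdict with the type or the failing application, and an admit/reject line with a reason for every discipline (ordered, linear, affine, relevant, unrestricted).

counts: key (bound): 1, req (bound): 1, ctr (bound): 1
uses in reading order: key, ctr, req
typing: the term checks, with type ((P → Q) → P → Q) → P → (P → Q) → Q
ordered: ✗, no contiguous prefix/suffix split fits key, ctr, req
linear: ✓, each of key, req, ctr used exactly once
affine: ✓, no duplicate uses among key, req, ctr
relevant: ✓, every one of key, req, ctr appears
unrestricted: ✓, well-typed at ((P → Q) → P → Q) → P → (P → Q) → Q; no restrictions here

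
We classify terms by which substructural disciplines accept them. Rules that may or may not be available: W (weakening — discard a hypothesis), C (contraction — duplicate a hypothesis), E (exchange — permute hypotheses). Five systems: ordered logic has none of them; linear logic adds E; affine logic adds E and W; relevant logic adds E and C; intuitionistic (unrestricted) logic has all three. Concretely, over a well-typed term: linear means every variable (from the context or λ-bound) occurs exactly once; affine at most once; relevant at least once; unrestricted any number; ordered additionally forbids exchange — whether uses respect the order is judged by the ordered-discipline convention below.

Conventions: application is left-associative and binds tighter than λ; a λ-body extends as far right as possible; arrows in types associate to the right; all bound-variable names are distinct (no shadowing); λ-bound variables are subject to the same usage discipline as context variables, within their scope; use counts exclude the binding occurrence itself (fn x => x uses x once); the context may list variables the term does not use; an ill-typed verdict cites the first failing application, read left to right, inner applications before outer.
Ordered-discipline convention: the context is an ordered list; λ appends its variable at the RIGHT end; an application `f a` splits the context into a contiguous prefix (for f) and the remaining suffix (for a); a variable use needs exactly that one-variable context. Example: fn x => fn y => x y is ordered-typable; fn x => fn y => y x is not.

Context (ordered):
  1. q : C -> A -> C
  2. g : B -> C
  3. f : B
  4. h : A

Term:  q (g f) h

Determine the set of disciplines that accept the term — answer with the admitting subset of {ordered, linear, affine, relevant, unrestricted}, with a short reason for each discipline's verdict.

admitted by: ordered, linear, affine, relevant, unrestricted
variable uses: q ×1; g ×1; f ×1; h ×1
left-to-right use order: q, g, f, h
typing: well-typed at C
ordered: ✓, q, g, f, h: once each, no exchange needed
linear: ✓, q, g, f, h: one use apiece
affine: ✓, none of q, g, f, h used more than once
relevant: ✓, at least one use each (q, g, f, h)
unrestricted: ✓, well-typed at C; no restrictions here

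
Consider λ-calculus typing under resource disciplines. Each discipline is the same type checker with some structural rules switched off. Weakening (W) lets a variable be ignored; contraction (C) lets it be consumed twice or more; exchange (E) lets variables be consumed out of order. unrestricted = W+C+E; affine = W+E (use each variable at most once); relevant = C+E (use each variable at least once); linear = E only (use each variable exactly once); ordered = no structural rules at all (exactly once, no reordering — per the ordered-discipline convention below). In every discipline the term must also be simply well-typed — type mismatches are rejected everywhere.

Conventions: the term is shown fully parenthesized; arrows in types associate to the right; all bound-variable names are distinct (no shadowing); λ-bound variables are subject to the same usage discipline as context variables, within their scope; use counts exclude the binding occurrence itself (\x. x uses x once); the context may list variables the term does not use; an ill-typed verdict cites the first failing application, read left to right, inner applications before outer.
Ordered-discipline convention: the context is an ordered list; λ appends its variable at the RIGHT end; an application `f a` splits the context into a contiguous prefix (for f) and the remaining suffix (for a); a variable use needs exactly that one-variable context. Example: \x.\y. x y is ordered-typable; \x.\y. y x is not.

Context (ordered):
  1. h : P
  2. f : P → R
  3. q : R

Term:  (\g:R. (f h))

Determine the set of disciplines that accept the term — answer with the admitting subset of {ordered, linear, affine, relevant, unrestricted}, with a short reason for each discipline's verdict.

admitted in: affine, unrestricted
usage: h: 1×; f: 1×; q: 0×; g (λ-bound): 0×
left-to-right use order: f, h
typing: ✓ — R → R
ordered ✗ (needs weakening: q, g unused)
linear ✗ (needs weakening: q, g unused)
affine ✓ (no duplicate uses among h, f, q, g)
relevant ✗ (needs weakening: q, g unused)
unrestricted ✓ (simply typable at R → R; W, C, E all held)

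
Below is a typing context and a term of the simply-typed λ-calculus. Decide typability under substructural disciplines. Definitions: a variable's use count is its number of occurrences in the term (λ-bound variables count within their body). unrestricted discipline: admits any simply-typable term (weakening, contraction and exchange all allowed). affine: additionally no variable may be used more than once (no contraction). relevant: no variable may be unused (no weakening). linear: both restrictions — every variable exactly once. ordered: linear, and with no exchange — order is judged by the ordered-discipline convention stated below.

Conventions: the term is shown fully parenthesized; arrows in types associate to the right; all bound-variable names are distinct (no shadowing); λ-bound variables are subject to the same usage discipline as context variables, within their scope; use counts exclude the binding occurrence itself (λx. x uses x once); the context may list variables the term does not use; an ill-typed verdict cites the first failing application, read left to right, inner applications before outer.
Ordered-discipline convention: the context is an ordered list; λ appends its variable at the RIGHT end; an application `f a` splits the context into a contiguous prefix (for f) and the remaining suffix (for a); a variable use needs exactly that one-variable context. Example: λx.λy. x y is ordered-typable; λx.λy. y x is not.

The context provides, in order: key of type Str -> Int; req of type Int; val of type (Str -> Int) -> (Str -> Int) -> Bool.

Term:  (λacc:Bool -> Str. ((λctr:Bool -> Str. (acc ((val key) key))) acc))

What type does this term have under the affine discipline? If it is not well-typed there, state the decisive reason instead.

not well-typed under affine — repeated use of key ×2, acc ×2
use counts: key: 2, req: 0, val: 1, acc (λ-bound): 2, ctr (λ-bound): 0
use order (left to right): acc, val, key, key, acc
typing: ✓ — (Bool -> Str) -> Str
across the five disciplines: ordered ✗ | linear ✗ | affine ✗ | relevant ✗ | unrestricted ✓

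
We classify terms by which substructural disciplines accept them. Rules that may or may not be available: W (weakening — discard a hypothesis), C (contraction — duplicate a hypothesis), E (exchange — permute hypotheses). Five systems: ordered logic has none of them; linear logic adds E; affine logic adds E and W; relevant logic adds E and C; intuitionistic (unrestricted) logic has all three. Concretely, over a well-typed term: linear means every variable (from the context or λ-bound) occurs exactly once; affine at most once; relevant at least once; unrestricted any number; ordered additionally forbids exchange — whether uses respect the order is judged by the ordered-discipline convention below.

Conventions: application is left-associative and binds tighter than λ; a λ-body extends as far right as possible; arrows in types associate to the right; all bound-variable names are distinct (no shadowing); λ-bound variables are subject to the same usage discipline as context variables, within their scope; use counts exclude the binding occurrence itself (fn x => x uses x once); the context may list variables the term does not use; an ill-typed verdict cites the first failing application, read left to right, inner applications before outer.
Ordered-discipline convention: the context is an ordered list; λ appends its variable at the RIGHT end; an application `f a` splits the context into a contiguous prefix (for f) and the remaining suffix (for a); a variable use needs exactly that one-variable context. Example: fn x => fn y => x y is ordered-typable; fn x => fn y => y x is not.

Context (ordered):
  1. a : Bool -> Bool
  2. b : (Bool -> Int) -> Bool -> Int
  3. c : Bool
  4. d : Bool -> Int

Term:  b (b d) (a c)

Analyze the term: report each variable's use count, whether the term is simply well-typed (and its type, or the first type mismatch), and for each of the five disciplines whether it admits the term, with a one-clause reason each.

counts: a=1, b=2, c=1, d=1
order of uses: b, b, d, a, c
typing: ✓ — Int
ordered: ✗, b ×2 used more than once (contraction)
linear: ✗, b ×2 used more than once (contraction)
affine: ✗, b ×2 used more than once (contraction)
relevant: ✓, every one of a, b, c, d appears
unrestricted: ✓, type-checks (Int) and nothing is barred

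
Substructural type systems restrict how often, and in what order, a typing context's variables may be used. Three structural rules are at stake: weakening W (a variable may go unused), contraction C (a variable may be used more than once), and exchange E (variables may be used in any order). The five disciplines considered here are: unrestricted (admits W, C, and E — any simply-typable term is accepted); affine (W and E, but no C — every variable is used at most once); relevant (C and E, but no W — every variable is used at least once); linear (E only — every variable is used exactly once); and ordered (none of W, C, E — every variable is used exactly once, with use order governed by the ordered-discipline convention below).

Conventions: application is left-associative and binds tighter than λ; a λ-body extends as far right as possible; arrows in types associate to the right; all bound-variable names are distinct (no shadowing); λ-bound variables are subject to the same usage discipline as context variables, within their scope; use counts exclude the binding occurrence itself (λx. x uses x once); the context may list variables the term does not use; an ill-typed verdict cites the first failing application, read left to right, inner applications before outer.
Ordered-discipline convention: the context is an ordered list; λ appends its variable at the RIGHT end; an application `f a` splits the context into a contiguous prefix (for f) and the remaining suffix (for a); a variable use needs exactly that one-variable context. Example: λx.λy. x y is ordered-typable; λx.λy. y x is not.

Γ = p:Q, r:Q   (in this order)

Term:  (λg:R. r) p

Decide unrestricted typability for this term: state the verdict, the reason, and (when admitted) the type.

no — the type mismatch rejects it
usage: p: 1, r: 1, g [bound]: 0
order of uses: r, p
typing: ill-typed: argument of type Q where R is required
summary: ordered ✗; linear ✗; affine ✗; relevant ✗; unrestricted ✗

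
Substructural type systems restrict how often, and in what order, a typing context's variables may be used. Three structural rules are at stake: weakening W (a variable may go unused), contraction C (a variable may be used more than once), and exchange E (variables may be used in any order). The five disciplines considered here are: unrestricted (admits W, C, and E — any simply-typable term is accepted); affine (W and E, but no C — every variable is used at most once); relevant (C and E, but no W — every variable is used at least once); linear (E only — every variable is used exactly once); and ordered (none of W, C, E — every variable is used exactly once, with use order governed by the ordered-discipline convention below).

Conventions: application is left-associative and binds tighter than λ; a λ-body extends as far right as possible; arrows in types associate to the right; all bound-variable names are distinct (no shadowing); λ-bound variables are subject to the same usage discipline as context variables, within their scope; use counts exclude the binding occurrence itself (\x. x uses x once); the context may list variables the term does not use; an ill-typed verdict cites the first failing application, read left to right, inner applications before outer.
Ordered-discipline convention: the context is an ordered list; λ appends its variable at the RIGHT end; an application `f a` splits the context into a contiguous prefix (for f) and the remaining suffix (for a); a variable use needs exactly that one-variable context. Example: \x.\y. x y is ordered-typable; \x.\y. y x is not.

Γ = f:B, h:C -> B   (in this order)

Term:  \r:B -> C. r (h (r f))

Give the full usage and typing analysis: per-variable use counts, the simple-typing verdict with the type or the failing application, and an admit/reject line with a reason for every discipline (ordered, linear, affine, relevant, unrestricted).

use counts: f: 1×, h: 1×, r [bound]: 2×
use order (left to right): r, h, r, f
typing: ✓ — (B -> C) -> C
ordered: ✗ — repeated use of r ×2
linear: ✗ — repeated use of r ×2
affine: ✗ — repeated use of r ×2
relevant: ✓ — f, h, r: all used, weakening unneeded
unrestricted: ✓ — type-checks ((B -> C) -> C) and nothing is barred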